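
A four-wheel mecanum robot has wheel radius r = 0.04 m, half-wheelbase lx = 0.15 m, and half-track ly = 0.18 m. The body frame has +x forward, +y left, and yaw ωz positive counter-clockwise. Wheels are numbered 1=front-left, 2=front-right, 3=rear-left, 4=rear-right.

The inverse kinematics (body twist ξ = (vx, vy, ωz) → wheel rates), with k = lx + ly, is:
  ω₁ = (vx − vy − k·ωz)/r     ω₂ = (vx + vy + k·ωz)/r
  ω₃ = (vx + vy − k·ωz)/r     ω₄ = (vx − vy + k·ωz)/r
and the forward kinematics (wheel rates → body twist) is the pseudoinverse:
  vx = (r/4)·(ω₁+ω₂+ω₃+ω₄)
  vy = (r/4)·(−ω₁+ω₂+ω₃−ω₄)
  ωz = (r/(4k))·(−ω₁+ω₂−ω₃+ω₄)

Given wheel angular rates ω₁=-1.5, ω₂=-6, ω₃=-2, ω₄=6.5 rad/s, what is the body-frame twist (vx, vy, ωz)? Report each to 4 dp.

k = lx + ly = 0.15 + 0.18 = 0.3300
ω₁+ω₂+ω₃+ω₄ = -3.0000  →  vx = (0.04/4)·-3.0000 = -0.0300
−ω₁+ω₂+ω₃−ω₄ = -13.0000  →  vy = (0.04/4)·-13.0000 = -0.1300
−ω₁+ω₂−ω₃+ω₄ = 4.0000  →  ωz = (0.04/1.3200)·4.0000 = 0.1212

(-0.0300, -0.1300, 0.1212)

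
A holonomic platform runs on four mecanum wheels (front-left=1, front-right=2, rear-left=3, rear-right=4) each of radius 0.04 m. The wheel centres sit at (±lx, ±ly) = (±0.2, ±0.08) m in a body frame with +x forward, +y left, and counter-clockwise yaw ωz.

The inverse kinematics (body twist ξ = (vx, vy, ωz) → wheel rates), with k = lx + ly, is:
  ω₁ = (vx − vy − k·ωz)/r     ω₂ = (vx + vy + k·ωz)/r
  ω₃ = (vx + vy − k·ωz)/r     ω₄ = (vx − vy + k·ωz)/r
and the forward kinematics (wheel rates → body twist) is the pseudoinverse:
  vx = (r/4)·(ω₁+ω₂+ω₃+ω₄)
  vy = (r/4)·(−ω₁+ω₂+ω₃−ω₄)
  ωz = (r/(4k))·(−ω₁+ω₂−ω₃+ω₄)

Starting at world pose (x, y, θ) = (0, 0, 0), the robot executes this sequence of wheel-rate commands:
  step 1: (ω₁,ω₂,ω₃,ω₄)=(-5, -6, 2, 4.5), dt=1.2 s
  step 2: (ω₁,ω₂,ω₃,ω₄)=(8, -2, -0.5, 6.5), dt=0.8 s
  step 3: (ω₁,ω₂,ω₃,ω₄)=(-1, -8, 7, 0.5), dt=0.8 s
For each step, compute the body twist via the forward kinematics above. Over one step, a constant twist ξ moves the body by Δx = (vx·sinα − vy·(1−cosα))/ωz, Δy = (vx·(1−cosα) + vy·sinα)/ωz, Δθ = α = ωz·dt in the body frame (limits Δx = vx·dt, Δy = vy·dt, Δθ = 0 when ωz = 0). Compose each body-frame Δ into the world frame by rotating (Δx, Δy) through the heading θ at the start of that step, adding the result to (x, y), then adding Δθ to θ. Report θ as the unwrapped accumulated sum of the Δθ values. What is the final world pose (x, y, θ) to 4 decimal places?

step 1: ξ=(vx,vy,ωz)=(-0.0450, -0.0350, 0.0536), dt=1.2 → body Δ=(-0.0526, -0.0437, 0.0643) → world pose (-0.0526, -0.0437, 0.0643)
step 2: ξ=(vx,vy,ωz)=(0.1200, -0.1700, -0.1071), dt=0.8 → body Δ=(0.0901, -0.1399, -0.0857) → world pose (0.0462, -0.1776, -0.0214)
step 3: ξ=(vx,vy,ωz)=(-0.0150, -0.0050, -0.4821), dt=0.8 → body Δ=(-0.0125, -0.0016, -0.3857) → world pose (0.0338, -0.1789, -0.4071)

(0.0338, -0.1789, -0.4071)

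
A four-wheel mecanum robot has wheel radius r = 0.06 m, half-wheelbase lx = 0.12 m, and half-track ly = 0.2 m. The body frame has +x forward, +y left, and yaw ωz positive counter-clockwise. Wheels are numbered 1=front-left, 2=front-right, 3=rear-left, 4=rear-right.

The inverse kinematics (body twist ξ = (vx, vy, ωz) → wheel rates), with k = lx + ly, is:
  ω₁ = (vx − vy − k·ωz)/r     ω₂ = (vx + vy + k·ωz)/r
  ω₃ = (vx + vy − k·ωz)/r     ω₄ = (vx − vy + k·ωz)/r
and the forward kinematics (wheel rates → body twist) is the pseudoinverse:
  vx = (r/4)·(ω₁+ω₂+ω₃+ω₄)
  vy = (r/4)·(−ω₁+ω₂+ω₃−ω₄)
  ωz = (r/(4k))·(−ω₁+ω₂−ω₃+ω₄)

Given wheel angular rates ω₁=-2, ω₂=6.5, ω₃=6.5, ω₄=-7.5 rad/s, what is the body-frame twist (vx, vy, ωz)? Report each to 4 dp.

(0.0525, 0.3375, -0.2578)

k = lx + ly = 0.12 + 0.2 = 0.3200
ω₁+ω₂+ω₃+ω₄ = 3.5000  →  vx = (0.06/4)·3.5000 = 0.0525
−ω₁+ω₂+ω₃−ω₄ = 22.5000  →  vy = (0.06/4)·22.5000 = 0.3375
−ω₁+ω₂−ω₃+ω₄ = -5.5000  →  ωz = (0.06/1.2800)·-5.5000 = -0.2578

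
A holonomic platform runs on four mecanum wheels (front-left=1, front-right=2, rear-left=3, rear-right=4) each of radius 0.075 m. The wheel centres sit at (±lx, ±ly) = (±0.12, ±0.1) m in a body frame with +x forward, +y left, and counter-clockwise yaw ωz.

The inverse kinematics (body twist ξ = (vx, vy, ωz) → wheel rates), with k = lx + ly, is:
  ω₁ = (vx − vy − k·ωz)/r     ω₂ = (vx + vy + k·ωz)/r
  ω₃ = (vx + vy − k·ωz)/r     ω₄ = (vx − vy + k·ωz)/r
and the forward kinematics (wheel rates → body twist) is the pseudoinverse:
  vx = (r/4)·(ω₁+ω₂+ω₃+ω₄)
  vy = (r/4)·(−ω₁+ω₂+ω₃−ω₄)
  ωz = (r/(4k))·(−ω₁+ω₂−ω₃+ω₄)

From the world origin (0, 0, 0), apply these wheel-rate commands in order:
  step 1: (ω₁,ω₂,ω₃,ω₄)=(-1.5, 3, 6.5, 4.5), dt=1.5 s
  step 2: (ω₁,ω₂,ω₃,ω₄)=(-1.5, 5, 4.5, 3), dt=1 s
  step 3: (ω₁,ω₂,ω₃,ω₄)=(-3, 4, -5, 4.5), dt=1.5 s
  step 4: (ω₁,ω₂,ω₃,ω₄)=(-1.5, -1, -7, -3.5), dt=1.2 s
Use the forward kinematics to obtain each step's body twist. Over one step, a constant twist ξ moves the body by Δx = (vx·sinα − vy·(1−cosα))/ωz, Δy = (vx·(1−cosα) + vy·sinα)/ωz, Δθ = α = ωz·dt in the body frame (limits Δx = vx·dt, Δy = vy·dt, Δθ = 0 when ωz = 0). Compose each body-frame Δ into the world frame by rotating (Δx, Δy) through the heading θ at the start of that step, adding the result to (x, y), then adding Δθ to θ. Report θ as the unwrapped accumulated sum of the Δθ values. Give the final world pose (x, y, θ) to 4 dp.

step 1: ξ=(vx,vy,ωz)=(0.2344, 0.1219, 0.2131), dt=1.5 → body Δ=(0.3166, 0.2354, 0.3196) → world pose (0.3166, 0.2354, 0.3196)
step 2: ξ=(vx,vy,ωz)=(0.2062, 0.1500, 0.4261), dt=1.0 → body Δ=(0.1686, 0.1888, 0.4261) → world pose (0.4174, 0.4676, 0.7457)
step 3: ξ=(vx,vy,ωz)=(0.0094, -0.0469, 1.4062), dt=1.5 → body Δ=(0.0562, -0.0185, 2.1094) → world pose (0.4712, 0.4921, 2.8551)
step 4: ξ=(vx,vy,ωz)=(-0.2437, -0.0563, 0.3409), dt=1.2 → body Δ=(-0.2708, -0.1246, 0.4091) → world pose (0.7662, 0.5351, 3.2642)

(0.7662, 0.5351, 3.2642)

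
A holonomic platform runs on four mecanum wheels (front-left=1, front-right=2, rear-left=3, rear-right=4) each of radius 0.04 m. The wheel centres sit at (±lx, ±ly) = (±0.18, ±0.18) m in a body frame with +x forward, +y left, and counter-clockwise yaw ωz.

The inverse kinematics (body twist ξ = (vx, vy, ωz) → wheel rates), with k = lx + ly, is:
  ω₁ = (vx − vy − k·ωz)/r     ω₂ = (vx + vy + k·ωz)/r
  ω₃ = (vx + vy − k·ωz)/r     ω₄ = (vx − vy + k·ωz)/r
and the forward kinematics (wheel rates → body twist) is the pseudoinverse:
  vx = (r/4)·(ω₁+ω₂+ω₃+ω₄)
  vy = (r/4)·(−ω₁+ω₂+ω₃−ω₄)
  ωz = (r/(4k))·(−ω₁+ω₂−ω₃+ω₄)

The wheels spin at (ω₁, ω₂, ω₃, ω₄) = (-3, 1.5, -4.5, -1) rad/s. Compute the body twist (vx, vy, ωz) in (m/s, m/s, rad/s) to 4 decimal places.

(-0.0700, 0.0100, 0.2222)

k = lx + ly = 0.18 + 0.18 = 0.3600
ω₁+ω₂+ω₃+ω₄ = -7.0000  →  vx = (0.04/4)·-7.0000 = -0.0700
−ω₁+ω₂+ω₃−ω₄ = 1.0000  →  vy = (0.04/4)·1.0000 = 0.0100
−ω₁+ω₂−ω₃+ω₄ = 8.0000  →  ωz = (0.04/1.4400)·8.0000 = 0.2222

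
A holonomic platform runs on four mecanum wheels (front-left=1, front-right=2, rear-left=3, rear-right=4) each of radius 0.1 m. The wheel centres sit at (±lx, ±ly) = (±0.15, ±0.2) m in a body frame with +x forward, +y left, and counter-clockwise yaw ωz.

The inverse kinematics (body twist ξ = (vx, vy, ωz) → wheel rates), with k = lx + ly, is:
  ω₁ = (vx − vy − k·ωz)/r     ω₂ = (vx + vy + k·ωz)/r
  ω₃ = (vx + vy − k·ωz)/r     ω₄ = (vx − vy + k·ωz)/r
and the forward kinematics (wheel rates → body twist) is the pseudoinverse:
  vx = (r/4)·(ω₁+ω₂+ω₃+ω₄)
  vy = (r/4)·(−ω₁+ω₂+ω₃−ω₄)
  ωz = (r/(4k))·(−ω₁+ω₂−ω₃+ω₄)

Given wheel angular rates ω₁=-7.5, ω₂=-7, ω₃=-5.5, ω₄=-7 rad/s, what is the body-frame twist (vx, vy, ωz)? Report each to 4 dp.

(-0.6750, 0.0500, -0.0714)

k = lx + ly = 0.15 + 0.2 = 0.3500
ω₁+ω₂+ω₃+ω₄ = -27.0000  →  vx = (0.1/4)·-27.0000 = -0.6750
−ω₁+ω₂+ω₃−ω₄ = 2.0000  →  vy = (0.1/4)·2.0000 = 0.0500
−ω₁+ω₂−ω₃+ω₄ = -1.0000  →  ωz = (0.1/1.4000)·-1.0000 = -0.0714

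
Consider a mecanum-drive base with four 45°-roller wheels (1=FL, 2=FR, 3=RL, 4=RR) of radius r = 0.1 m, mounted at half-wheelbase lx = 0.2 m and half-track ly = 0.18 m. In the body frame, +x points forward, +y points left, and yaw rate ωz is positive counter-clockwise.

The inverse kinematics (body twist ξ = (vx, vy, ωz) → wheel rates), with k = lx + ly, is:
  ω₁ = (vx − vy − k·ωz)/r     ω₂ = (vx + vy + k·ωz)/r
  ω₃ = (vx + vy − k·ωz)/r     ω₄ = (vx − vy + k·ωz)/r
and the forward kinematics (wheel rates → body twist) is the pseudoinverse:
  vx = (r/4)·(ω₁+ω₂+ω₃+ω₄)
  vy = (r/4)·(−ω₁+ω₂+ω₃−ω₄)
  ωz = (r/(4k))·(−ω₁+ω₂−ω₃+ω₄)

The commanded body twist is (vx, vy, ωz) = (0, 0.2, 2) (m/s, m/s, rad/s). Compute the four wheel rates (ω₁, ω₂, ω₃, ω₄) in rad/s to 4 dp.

k = lx + ly = 0.2 + 0.18 = 0.3800;  k·ωz = 0.3800·2 = 0.7600
ω₁ (FL) = (vx − vy − k·ωz)/r = -0.9600/0.1 = -9.6000
ω₂ (FR) = (vx + vy + k·ωz)/r = 0.9600/0.1 = 9.6000
ω₃ (RL) = (vx + vy − k·ωz)/r = -0.5600/0.1 = -5.6000
ω₄ (RR) = (vx − vy + k·ωz)/r = 0.5600/0.1 = 5.6000

(-9.6000, 9.6000, -5.6000, 5.6000)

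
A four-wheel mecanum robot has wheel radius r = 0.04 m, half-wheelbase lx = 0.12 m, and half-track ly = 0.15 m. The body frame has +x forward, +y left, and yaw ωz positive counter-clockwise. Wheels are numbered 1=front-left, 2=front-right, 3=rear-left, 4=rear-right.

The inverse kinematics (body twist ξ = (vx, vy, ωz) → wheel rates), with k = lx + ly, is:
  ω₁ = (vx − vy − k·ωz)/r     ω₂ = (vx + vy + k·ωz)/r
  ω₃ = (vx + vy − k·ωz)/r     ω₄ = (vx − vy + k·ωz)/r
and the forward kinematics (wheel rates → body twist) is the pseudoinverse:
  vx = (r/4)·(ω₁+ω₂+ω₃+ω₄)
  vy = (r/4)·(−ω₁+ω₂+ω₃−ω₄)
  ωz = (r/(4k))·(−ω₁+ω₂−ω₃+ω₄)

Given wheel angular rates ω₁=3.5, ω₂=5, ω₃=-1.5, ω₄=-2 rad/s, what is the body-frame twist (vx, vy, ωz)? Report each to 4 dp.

(0.0500, 0.0200, 0.0370)

k = lx + ly = 0.12 + 0.15 = 0.2700
ω₁+ω₂+ω₃+ω₄ = 5.0000  →  vx = (0.04/4)·5.0000 = 0.0500
−ω₁+ω₂+ω₃−ω₄ = 2.0000  →  vy = (0.04/4)·2.0000 = 0.0200
−ω₁+ω₂−ω₃+ω₄ = 1.0000  →  ωz = (0.04/1.0800)·1.0000 = 0.0370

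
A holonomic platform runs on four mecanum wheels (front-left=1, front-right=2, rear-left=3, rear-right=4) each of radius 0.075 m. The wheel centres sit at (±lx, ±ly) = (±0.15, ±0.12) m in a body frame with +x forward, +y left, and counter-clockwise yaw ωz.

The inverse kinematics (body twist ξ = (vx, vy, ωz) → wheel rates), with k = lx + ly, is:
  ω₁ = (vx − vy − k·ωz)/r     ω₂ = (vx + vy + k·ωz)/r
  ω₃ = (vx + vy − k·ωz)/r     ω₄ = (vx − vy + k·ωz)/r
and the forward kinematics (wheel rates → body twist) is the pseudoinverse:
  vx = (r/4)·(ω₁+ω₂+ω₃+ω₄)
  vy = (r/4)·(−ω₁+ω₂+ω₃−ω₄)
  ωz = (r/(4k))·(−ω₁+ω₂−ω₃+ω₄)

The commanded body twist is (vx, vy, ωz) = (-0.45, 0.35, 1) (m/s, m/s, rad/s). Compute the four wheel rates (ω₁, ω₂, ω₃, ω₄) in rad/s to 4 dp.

(-14.2667, 2.2667, -4.9333, -7.0667)

k = lx + ly = 0.15 + 0.12 = 0.2700;  k·ωz = 0.2700·1 = 0.2700
ω₁ (FL) = (vx − vy − k·ωz)/r = -1.0700/0.075 = -14.2667
ω₂ (FR) = (vx + vy + k·ωz)/r = 0.1700/0.075 = 2.2667
ω₃ (RL) = (vx + vy − k·ωz)/r = -0.3700/0.075 = -4.9333
ω₄ (RR) = (vx − vy + k·ωz)/r = -0.5300/0.075 = -7.0667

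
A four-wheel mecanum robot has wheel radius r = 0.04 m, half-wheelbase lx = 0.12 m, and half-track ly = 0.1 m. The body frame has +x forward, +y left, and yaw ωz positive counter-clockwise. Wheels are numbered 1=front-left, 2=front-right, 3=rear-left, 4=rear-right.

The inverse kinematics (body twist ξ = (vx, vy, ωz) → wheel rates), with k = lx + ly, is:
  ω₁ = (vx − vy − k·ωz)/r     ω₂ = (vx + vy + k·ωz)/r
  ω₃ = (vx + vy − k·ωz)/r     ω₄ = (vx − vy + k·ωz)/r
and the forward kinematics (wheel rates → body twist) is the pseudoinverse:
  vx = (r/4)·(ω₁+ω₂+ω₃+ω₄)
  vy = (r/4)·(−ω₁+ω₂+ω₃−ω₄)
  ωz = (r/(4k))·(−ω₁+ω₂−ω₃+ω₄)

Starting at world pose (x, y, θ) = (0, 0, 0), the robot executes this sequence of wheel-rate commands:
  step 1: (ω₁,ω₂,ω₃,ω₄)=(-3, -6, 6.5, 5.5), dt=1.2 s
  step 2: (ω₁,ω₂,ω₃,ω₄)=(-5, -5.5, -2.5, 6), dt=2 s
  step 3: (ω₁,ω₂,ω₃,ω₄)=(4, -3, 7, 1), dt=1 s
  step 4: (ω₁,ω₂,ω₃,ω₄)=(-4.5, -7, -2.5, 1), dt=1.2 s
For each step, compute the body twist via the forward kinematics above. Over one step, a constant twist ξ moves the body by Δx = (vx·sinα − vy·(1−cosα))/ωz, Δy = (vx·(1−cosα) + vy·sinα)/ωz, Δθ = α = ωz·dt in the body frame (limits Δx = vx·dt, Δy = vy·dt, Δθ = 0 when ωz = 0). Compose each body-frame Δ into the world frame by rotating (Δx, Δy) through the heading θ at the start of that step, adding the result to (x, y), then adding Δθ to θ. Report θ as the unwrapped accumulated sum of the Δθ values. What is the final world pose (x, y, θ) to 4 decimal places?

step 1: ξ=(vx,vy,ωz)=(0.0300, -0.0200, -0.1818), dt=1.2 → body Δ=(0.0331, -0.0277, -0.2182) → world pose (0.0331, -0.0277, -0.2182)
step 2: ξ=(vx,vy,ωz)=(-0.0700, -0.0900, 0.3636), dt=2.0 → body Δ=(-0.0654, -0.2133, 0.7273) → world pose (-0.0769, -0.2218, 0.5091)
step 3: ξ=(vx,vy,ωz)=(0.0900, -0.0100, -0.5909), dt=1.0 → body Δ=(0.0820, -0.0353, -0.5909) → world pose (0.0119, -0.2126, -0.0818)
step 4: ξ=(vx,vy,ωz)=(-0.1300, -0.0600, 0.0455), dt=1.2 → body Δ=(-0.1540, -0.0762, 0.0545) → world pose (-0.1478, -0.2760, -0.0273)

(-0.1478, -0.2760, -0.0273)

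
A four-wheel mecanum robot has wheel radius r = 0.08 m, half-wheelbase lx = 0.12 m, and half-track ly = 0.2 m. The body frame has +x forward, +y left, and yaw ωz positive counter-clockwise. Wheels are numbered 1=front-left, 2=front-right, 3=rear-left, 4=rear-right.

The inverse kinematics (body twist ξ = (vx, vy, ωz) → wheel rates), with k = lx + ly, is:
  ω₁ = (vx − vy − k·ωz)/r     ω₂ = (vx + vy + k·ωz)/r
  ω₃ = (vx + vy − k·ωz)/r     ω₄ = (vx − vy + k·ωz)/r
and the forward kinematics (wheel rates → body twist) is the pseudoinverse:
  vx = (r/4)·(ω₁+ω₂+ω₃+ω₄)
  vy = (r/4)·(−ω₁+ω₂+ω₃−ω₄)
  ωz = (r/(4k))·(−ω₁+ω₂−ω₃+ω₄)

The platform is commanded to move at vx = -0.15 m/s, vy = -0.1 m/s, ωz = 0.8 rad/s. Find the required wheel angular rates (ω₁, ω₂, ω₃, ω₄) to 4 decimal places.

(-3.8250, 0.0750, -6.3250, 2.5750)

k = lx + ly = 0.12 + 0.2 = 0.3200;  k·ωz = 0.3200·0.8 = 0.2560
ω₁ (FL) = (vx − vy − k·ωz)/r = -0.3060/0.08 = -3.8250
ω₂ (FR) = (vx + vy + k·ωz)/r = 0.0060/0.08 = 0.0750
ω₃ (RL) = (vx + vy − k·ωz)/r = -0.5060/0.08 = -6.3250
ω₄ (RR) = (vx − vy + k·ωz)/r = 0.2060/0.08 = 2.5750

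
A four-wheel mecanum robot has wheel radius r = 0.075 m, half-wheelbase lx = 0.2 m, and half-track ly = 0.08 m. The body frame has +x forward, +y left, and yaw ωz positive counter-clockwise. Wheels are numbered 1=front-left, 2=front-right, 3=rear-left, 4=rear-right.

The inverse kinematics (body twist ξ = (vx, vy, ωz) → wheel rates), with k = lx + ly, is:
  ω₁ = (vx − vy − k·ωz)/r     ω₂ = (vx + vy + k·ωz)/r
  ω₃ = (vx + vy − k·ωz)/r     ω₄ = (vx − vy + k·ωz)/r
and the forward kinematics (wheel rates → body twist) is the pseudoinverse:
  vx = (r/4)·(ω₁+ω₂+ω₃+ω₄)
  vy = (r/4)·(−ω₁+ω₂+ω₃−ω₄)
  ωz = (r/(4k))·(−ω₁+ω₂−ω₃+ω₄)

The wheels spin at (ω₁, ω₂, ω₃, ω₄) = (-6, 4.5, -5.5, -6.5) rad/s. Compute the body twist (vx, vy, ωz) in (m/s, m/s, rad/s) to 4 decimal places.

(-0.2531, 0.2156, 0.6362)

k = lx + ly = 0.2 + 0.08 = 0.2800
ω₁+ω₂+ω₃+ω₄ = -13.5000  →  vx = (0.075/4)·-13.5000 = -0.2531
−ω₁+ω₂+ω₃−ω₄ = 11.5000  →  vy = (0.075/4)·11.5000 = 0.2156
−ω₁+ω₂−ω₃+ω₄ = 9.5000  →  ωz = (0.075/1.1200)·9.5000 = 0.6362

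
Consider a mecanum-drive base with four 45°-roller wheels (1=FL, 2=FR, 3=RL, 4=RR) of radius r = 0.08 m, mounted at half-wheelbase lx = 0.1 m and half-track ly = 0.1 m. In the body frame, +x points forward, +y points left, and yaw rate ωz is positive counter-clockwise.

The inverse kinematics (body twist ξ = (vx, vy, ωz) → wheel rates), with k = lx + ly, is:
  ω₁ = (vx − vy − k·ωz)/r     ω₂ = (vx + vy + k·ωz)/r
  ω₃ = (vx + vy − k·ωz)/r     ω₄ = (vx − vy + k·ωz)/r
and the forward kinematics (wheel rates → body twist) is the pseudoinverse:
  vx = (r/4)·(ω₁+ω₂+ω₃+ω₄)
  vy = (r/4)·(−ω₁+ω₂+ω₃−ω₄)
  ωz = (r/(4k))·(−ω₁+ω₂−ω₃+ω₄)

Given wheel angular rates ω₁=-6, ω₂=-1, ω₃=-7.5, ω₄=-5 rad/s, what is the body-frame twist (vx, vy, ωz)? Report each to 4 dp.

k = lx + ly = 0.1 + 0.1 = 0.2000
ω₁+ω₂+ω₃+ω₄ = -19.5000  →  vx = (0.08/4)·-19.5000 = -0.3900
−ω₁+ω₂+ω₃−ω₄ = 2.5000  →  vy = (0.08/4)·2.5000 = 0.0500
−ω₁+ω₂−ω₃+ω₄ = 7.5000  →  ωz = (0.08/0.8000)·7.5000 = 0.7500

(-0.3900, 0.0500, 0.7500)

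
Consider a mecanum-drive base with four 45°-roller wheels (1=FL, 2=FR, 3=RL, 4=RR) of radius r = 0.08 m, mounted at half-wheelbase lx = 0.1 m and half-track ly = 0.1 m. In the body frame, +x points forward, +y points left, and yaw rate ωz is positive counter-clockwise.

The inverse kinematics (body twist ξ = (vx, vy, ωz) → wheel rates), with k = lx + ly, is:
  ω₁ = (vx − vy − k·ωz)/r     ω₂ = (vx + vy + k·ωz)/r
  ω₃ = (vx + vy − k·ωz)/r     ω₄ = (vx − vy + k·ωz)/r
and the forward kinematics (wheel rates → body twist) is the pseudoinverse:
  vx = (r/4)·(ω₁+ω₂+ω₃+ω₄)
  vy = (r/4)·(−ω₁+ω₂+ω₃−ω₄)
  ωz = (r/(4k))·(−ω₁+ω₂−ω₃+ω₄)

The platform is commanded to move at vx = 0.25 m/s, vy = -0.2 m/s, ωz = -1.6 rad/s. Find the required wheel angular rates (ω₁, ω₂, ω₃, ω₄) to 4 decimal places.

k = lx + ly = 0.1 + 0.1 = 0.2000;  k·ωz = 0.2000·-1.6 = -0.3200
ω₁ (FL) = (vx − vy − k·ωz)/r = 0.7700/0.08 = 9.6250
ω₂ (FR) = (vx + vy + k·ωz)/r = -0.2700/0.08 = -3.3750
ω₃ (RL) = (vx + vy − k·ωz)/r = 0.3700/0.08 = 4.6250
ω₄ (RR) = (vx − vy + k·ωz)/r = 0.1300/0.08 = 1.6250

(9.6250, -3.3750, 4.6250, 1.6250)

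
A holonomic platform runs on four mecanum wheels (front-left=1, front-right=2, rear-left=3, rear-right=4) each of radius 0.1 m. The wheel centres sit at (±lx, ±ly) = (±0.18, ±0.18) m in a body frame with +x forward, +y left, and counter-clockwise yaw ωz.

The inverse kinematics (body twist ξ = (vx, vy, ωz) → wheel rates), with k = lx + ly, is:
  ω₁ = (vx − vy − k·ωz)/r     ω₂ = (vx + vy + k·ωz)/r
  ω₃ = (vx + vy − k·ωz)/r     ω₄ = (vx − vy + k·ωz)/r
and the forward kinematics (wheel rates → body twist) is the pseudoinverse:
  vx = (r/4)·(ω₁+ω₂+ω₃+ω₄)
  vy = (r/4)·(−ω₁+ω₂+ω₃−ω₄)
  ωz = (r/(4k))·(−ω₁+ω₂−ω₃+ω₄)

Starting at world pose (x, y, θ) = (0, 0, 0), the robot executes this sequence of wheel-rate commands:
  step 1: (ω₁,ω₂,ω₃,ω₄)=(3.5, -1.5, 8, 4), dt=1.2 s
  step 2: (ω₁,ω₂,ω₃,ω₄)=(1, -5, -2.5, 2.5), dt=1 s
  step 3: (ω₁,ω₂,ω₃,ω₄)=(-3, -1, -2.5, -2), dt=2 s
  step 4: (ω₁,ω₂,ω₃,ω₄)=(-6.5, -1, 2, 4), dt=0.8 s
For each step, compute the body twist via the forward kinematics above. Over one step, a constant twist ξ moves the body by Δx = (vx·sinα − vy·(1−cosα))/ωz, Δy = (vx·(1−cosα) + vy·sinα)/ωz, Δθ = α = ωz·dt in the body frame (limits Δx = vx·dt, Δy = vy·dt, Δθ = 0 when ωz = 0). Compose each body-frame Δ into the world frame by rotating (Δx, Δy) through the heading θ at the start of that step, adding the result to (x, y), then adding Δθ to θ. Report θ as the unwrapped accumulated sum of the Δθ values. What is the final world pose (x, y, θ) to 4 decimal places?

step 1: ξ=(vx,vy,ωz)=(0.3500, -0.0250, -0.6250), dt=1.2 → body Δ=(0.3710, -0.1775, -0.7500) → world pose (0.3710, -0.1775, -0.7500)
step 2: ξ=(vx,vy,ωz)=(-0.1000, -0.2750, -0.0694), dt=1.0 → body Δ=(-0.1095, -0.2713, -0.0694) → world pose (0.1060, -0.3014, -0.8194)
step 3: ξ=(vx,vy,ωz)=(-0.2125, 0.0375, 0.1736), dt=2.0 → body Δ=(-0.4294, 0.0005, 0.3472) → world pose (-0.1868, 0.0127, -0.4722)
step 4: ξ=(vx,vy,ωz)=(-0.0375, 0.0875, 0.5208), dt=0.8 → body Δ=(-0.0435, 0.0618, 0.4167) → world pose (-0.1975, 0.0875, -0.0556)

(-0.1975, 0.0875, -0.0556)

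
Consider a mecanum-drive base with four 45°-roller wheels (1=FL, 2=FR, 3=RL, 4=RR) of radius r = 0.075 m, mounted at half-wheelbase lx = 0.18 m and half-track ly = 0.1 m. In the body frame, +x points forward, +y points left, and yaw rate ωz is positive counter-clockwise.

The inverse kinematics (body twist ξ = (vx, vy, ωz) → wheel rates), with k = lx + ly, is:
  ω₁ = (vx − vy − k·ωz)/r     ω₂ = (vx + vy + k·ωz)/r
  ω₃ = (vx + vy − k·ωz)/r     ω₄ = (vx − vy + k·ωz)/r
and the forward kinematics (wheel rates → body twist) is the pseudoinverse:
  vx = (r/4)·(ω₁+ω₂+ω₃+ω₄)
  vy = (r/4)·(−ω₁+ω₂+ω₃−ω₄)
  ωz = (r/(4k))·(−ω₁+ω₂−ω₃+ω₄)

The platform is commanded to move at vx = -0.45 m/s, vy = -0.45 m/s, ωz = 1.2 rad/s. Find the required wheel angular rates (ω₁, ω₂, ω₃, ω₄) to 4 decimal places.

k = lx + ly = 0.18 + 0.1 = 0.2800;  k·ωz = 0.2800·1.2 = 0.3360
ω₁ (FL) = (vx − vy − k·ωz)/r = -0.3360/0.075 = -4.4800
ω₂ (FR) = (vx + vy + k·ωz)/r = -0.5640/0.075 = -7.5200
ω₃ (RL) = (vx + vy − k·ωz)/r = -1.2360/0.075 = -16.4800
ω₄ (RR) = (vx − vy + k·ωz)/r = 0.3360/0.075 = 4.4800

(-4.4800, -7.5200, -16.4800, 4.4800)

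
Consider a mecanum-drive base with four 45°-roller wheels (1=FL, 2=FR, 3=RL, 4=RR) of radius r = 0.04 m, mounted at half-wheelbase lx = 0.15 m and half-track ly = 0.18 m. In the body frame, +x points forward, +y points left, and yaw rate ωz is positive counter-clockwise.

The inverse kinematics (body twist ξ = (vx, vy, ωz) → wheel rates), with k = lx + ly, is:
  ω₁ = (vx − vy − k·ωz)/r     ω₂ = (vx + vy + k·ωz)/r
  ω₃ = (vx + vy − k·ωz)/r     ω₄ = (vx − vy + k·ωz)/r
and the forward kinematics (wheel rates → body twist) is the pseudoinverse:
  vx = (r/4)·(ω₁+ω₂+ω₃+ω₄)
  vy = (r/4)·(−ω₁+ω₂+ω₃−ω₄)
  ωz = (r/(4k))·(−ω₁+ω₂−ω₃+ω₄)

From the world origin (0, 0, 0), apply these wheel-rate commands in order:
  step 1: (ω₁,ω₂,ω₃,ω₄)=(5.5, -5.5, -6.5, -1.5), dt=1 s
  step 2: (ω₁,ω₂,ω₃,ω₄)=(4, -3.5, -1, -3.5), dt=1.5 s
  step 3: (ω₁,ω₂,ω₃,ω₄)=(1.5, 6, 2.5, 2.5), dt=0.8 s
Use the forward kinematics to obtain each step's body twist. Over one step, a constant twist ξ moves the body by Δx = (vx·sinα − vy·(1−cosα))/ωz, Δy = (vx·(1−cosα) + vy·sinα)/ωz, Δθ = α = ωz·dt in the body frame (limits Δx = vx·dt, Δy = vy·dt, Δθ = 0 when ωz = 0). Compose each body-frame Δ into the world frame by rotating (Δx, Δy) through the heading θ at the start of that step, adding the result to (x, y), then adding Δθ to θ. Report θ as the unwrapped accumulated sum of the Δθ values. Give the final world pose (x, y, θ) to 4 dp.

(-0.0749, -0.2213, -0.5273)

step 1: ξ=(vx,vy,ωz)=(-0.0800, -0.1600, -0.1818), dt=1.0 → body Δ=(-0.0941, -0.1519, -0.1818) → world pose (-0.0941, -0.1519, -0.1818)
step 2: ξ=(vx,vy,ωz)=(-0.0400, -0.0500, -0.3030), dt=1.5 → body Δ=(-0.0747, -0.0590, -0.4545) → world pose (-0.1782, -0.1964, -0.6364)
step 3: ξ=(vx,vy,ωz)=(0.1250, 0.0450, 0.1364), dt=0.8 → body Δ=(0.0978, 0.0414, 0.1091) → world pose (-0.0749, -0.2213, -0.5273)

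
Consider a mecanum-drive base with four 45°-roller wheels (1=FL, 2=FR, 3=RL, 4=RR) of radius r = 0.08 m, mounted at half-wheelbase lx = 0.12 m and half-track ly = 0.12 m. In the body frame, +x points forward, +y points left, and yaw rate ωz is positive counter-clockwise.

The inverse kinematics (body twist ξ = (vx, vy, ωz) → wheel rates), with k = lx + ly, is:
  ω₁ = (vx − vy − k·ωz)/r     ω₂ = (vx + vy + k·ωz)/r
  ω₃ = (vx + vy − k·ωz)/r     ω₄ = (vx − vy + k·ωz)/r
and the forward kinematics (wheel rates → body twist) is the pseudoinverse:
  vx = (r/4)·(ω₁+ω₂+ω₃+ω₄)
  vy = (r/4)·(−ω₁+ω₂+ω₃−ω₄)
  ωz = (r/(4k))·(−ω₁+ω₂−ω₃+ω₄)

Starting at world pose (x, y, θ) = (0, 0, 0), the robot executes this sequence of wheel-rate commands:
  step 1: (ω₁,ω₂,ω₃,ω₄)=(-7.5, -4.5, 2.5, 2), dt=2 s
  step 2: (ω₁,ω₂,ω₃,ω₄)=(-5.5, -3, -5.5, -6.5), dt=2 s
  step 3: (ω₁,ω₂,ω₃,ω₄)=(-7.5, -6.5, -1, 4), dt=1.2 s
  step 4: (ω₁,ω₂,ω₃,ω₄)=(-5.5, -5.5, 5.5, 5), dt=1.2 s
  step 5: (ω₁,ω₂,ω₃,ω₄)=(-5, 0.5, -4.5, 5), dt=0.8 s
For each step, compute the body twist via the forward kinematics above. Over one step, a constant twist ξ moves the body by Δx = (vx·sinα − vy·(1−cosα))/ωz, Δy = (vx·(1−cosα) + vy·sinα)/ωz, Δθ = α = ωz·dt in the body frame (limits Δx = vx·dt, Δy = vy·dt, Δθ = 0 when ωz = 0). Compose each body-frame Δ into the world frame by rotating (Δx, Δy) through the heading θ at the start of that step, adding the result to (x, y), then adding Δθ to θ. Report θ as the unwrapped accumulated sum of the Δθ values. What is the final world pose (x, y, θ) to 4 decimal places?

(-1.1084, -0.5546, 2.2167)

step 1: ξ=(vx,vy,ωz)=(-0.1500, 0.0700, 0.2083), dt=2.0 → body Δ=(-0.3201, 0.0744, 0.4167) → world pose (-0.3201, 0.0744, 0.4167)
step 2: ξ=(vx,vy,ωz)=(-0.4100, 0.0700, 0.1250), dt=2.0 → body Δ=(-0.8289, 0.0366, 0.2500) → world pose (-1.0929, -0.2276, 0.6667)
step 3: ξ=(vx,vy,ωz)=(-0.2200, -0.0800, 0.5000), dt=1.2 → body Δ=(-0.2205, -0.1672, 0.6000) → world pose (-1.1628, -0.4954, 1.2667)
step 4: ξ=(vx,vy,ωz)=(-0.0100, 0.0100, -0.0417), dt=1.2 → body Δ=(-0.0117, 0.0123, -0.0500) → world pose (-1.1781, -0.5029, 1.2167)
step 5: ξ=(vx,vy,ωz)=(-0.0800, -0.0800, 1.2500), dt=0.8 → body Δ=(-0.0244, -0.0833, 1.0000) → world pose (-1.1084, -0.5546, 2.2167)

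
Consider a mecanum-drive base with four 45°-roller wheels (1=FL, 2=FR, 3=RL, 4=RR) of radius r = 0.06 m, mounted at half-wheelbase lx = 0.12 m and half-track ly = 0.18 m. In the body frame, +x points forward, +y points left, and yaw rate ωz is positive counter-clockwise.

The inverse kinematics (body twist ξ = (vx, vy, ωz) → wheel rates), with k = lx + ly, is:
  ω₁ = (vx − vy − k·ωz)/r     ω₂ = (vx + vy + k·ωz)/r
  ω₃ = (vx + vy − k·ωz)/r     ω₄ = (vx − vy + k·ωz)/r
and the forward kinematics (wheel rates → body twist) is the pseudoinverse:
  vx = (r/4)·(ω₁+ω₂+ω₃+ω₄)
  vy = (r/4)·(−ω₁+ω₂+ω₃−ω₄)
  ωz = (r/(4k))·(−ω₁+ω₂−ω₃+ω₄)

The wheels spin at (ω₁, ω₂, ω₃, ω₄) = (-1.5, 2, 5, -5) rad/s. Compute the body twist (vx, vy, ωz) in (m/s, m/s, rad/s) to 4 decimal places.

k = lx + ly = 0.12 + 0.18 = 0.3000
ω₁+ω₂+ω₃+ω₄ = 0.5000  →  vx = (0.06/4)·0.5000 = 0.0075
−ω₁+ω₂+ω₃−ω₄ = 13.5000  →  vy = (0.06/4)·13.5000 = 0.2025
−ω₁+ω₂−ω₃+ω₄ = -6.5000  →  ωz = (0.06/1.2000)·-6.5000 = -0.3250

(0.0075, 0.2025, -0.3250)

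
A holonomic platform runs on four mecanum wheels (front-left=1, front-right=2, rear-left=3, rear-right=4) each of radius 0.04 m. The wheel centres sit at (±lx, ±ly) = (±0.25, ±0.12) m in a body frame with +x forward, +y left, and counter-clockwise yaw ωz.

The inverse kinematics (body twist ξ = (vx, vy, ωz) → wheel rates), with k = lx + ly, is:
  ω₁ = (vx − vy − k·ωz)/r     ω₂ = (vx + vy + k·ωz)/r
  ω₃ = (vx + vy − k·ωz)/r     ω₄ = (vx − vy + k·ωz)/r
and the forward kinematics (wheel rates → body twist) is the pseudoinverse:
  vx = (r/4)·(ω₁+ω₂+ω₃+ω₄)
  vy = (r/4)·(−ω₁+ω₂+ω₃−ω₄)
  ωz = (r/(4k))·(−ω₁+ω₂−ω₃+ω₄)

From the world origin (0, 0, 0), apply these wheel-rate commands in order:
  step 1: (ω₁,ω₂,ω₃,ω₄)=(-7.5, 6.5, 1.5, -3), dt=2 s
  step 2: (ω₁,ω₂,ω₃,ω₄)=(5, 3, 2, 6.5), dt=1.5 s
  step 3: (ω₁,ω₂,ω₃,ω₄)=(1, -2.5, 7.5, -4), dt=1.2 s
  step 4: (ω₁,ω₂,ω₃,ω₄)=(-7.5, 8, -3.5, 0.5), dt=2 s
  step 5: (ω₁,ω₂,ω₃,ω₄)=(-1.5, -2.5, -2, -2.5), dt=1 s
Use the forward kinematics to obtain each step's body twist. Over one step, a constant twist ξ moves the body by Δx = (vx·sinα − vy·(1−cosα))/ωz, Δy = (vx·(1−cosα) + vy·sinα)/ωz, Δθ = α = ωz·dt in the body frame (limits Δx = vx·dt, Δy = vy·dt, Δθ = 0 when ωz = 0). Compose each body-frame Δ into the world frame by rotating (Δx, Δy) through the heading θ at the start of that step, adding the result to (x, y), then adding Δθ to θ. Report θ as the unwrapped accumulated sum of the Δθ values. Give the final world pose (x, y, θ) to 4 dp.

step 1: ξ=(vx,vy,ωz)=(-0.0250, 0.1850, 0.2568), dt=2.0 → body Δ=(-0.1408, 0.3414, 0.5135) → world pose (-0.1408, 0.3414, 0.5135)
step 2: ξ=(vx,vy,ωz)=(0.1650, -0.0650, 0.0676), dt=1.5 → body Δ=(0.2520, -0.0848, 0.1014) → world pose (0.1204, 0.3913, 0.6149)
step 3: ξ=(vx,vy,ωz)=(0.0200, 0.0800, -0.4054), dt=1.2 → body Δ=(0.0460, 0.0865, -0.4865) → world pose (0.1080, 0.4885, 0.1284)
step 4: ξ=(vx,vy,ωz)=(-0.0250, 0.1150, 0.5270), dt=2.0 → body Δ=(-0.1516, 0.1657, 1.0541) → world pose (-0.0636, 0.6335, 1.1824)
step 5: ξ=(vx,vy,ωz)=(-0.0850, -0.0050, -0.0405), dt=1.0 → body Δ=(-0.0851, -0.0033, -0.0405) → world pose (-0.0928, 0.5535, 1.1419)

(-0.0928, 0.5535, 1.1419)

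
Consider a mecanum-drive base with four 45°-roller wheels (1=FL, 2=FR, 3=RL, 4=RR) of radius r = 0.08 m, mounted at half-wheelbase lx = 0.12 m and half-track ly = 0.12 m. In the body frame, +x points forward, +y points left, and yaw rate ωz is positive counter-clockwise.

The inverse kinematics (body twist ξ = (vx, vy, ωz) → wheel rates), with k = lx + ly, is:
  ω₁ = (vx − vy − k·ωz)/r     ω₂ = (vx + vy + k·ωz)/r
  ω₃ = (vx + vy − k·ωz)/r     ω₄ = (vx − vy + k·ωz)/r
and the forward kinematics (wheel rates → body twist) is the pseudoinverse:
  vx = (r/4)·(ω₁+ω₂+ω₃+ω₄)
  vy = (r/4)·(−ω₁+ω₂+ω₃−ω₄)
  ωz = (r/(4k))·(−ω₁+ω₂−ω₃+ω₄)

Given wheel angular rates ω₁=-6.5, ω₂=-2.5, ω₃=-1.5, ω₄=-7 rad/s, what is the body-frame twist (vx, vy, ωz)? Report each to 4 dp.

(-0.3500, 0.1900, -0.1250)

k = lx + ly = 0.12 + 0.12 = 0.2400
ω₁+ω₂+ω₃+ω₄ = -17.5000  →  vx = (0.08/4)·-17.5000 = -0.3500
−ω₁+ω₂+ω₃−ω₄ = 9.5000  →  vy = (0.08/4)·9.5000 = 0.1900
−ω₁+ω₂−ω₃+ω₄ = -1.5000  →  ωz = (0.08/0.9600)·-1.5000 = -0.1250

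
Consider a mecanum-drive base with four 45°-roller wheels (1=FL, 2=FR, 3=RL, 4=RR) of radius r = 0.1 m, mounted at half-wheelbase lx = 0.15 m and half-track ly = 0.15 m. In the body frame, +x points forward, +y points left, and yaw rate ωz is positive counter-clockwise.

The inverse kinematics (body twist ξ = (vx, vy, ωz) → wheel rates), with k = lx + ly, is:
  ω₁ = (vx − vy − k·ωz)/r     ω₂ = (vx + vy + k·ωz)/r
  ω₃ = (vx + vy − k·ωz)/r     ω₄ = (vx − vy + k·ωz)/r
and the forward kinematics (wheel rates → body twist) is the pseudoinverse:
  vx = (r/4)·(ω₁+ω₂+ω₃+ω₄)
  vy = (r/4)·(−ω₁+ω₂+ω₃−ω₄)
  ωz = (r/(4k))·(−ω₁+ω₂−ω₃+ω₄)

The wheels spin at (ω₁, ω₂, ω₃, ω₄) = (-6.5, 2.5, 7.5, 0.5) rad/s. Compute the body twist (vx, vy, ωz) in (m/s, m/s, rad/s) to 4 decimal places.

(0.1000, 0.4000, 0.1667)

k = lx + ly = 0.15 + 0.15 = 0.3000
ω₁+ω₂+ω₃+ω₄ = 4.0000  →  vx = (0.1/4)·4.0000 = 0.1000
−ω₁+ω₂+ω₃−ω₄ = 16.0000  →  vy = (0.1/4)·16.0000 = 0.4000
−ω₁+ω₂−ω₃+ω₄ = 2.0000  →  ωz = (0.1/1.2000)·2.0000 = 0.1667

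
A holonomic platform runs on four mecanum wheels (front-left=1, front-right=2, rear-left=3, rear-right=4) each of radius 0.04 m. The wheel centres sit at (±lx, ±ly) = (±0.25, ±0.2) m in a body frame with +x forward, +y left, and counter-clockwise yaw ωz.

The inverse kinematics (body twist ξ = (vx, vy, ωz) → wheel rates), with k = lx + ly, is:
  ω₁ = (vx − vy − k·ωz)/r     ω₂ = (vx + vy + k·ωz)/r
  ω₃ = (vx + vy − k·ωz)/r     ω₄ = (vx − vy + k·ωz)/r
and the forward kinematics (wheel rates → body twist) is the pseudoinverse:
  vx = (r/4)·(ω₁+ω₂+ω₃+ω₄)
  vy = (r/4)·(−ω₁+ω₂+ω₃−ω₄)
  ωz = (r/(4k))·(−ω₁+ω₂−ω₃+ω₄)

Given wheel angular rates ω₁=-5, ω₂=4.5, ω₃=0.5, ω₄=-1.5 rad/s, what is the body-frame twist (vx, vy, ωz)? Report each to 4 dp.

(-0.0150, 0.1150, 0.1667)

k = lx + ly = 0.25 + 0.2 = 0.4500
ω₁+ω₂+ω₃+ω₄ = -1.5000  →  vx = (0.04/4)·-1.5000 = -0.0150
−ω₁+ω₂+ω₃−ω₄ = 11.5000  →  vy = (0.04/4)·11.5000 = 0.1150
−ω₁+ω₂−ω₃+ω₄ = 7.5000  →  ωz = (0.04/1.8000)·7.5000 = 0.1667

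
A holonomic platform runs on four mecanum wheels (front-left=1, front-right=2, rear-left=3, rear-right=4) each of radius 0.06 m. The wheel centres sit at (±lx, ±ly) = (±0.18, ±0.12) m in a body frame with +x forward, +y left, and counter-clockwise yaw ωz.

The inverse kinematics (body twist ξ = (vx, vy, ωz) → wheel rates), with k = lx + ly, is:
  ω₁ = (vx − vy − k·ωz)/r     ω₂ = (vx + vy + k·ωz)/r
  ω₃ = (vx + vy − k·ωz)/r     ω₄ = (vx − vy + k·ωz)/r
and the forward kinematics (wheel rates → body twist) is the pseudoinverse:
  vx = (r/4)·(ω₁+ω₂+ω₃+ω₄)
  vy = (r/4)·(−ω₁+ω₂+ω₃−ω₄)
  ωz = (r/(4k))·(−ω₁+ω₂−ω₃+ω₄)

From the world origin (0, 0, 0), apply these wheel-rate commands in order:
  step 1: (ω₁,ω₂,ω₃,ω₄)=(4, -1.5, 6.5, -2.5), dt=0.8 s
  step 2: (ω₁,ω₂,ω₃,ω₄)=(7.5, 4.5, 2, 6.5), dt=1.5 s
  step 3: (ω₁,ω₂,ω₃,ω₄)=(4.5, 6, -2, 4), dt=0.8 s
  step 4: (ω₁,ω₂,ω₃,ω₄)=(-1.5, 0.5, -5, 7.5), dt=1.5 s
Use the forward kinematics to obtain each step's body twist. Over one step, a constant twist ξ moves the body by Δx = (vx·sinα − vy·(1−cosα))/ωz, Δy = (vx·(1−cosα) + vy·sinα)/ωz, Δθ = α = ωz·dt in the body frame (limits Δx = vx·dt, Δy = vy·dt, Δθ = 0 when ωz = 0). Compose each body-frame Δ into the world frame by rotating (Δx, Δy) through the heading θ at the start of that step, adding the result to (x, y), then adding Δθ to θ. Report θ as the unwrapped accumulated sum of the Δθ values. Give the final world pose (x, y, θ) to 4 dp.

step 1: ξ=(vx,vy,ωz)=(0.0975, 0.0525, -0.7250), dt=0.8 → body Δ=(0.0855, 0.0177, -0.5800) → world pose (0.0855, 0.0177, -0.5800)
step 2: ξ=(vx,vy,ωz)=(0.3075, -0.1125, 0.0750), dt=1.5 → body Δ=(0.4698, -0.1425, 0.1125) → world pose (0.4004, -0.3589, -0.4675)
step 3: ξ=(vx,vy,ωz)=(0.1875, -0.0675, 0.3750), dt=0.8 → body Δ=(0.1558, -0.0309, 0.3000) → world pose (0.5256, -0.4567, -0.1675)
step 4: ξ=(vx,vy,ωz)=(0.0225, -0.1575, 0.7250), dt=1.5 → body Δ=(0.1438, -0.1757, 1.0875) → world pose (0.6380, -0.6539, 0.9200)

(0.6380, -0.6539, 0.9200)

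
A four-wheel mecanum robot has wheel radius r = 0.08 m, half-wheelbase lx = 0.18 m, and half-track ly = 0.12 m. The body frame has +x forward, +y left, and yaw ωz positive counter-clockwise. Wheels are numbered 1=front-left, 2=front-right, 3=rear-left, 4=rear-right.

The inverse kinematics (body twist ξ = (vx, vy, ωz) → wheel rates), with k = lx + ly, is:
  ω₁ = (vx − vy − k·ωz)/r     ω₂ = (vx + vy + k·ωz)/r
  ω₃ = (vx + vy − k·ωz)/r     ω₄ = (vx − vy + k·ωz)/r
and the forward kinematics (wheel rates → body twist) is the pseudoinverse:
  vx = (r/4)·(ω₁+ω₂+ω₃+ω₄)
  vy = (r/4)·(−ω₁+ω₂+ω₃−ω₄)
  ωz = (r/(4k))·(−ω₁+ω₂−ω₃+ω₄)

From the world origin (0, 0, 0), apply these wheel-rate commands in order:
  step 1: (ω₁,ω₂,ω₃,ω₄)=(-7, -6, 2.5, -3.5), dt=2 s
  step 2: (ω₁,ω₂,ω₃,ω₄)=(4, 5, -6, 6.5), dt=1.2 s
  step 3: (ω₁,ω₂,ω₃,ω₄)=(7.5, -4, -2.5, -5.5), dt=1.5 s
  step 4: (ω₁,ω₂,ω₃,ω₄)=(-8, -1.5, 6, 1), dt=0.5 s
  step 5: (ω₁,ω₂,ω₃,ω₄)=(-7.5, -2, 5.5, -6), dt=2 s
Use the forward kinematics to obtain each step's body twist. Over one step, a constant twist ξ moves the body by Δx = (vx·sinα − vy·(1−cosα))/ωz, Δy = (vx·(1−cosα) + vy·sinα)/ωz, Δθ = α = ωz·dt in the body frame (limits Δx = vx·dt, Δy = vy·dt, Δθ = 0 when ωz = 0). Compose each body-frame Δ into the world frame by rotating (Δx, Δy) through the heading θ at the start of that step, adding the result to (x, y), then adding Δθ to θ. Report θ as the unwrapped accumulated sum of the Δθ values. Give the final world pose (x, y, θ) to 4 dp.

(0.2273, 0.5536, -1.7867)

step 1: ξ=(vx,vy,ωz)=(-0.2800, 0.1400, -0.3333), dt=2.0 → body Δ=(-0.4295, 0.4396, -0.6667) → world pose (-0.4295, 0.4396, -0.6667)
step 2: ξ=(vx,vy,ωz)=(0.1900, -0.2300, 0.9000), dt=1.2 → body Δ=(0.3213, -0.1138, 1.0800) → world pose (-0.2474, 0.1515, 0.4133)
step 3: ξ=(vx,vy,ωz)=(-0.0900, -0.1700, -0.9667), dt=1.5 → body Δ=(-0.2471, -0.0927, -1.4500) → world pose (-0.4364, -0.0327, -1.0367)
step 4: ξ=(vx,vy,ωz)=(-0.0500, 0.2300, 0.1000), dt=0.5 → body Δ=(-0.0279, 0.1143, 0.0500) → world pose (-0.3522, 0.0495, -0.9867)
step 5: ξ=(vx,vy,ωz)=(-0.2000, 0.3400, -0.4000), dt=2.0 → body Δ=(-0.1009, 0.7614, -0.8000) → world pose (0.2273, 0.5536, -1.7867)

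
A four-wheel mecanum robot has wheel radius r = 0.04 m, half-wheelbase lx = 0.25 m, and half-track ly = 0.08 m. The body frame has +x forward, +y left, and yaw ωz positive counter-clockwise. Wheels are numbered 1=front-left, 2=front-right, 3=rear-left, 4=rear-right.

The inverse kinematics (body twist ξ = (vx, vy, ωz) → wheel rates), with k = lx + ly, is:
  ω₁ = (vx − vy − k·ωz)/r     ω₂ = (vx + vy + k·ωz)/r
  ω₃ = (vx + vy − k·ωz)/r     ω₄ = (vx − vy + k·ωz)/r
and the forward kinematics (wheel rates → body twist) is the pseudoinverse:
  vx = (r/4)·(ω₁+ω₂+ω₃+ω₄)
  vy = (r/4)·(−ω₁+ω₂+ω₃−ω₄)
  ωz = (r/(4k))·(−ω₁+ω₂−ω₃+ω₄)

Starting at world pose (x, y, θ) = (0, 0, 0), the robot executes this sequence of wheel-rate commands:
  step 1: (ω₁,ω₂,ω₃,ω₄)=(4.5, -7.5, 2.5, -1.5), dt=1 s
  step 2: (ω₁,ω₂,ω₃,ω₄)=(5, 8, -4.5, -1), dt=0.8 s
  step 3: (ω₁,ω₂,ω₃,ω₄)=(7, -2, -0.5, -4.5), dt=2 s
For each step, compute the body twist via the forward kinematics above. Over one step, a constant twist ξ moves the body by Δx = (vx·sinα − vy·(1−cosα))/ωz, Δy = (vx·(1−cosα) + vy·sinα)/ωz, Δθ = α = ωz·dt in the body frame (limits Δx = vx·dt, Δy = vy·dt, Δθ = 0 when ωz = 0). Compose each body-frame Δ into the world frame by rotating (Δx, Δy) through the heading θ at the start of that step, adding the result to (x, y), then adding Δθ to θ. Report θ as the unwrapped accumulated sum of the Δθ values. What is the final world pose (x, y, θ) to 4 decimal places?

step 1: ξ=(vx,vy,ωz)=(-0.0200, -0.0800, -0.4848), dt=1.0 → body Δ=(-0.0382, -0.0721, -0.4848) → world pose (-0.0382, -0.0721, -0.4848)
step 2: ξ=(vx,vy,ωz)=(0.0750, -0.0050, 0.1970), dt=0.8 → body Δ=(0.0601, 0.0007, 0.1576) → world pose (0.0152, -0.0995, -0.3273)
step 3: ξ=(vx,vy,ωz)=(0.0000, -0.0500, -0.3939), dt=2.0 → body Δ=(-0.0374, -0.0900, -0.7879) → world pose (-0.0491, -0.1727, -1.1152)

(-0.0491, -0.1727, -1.1152)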